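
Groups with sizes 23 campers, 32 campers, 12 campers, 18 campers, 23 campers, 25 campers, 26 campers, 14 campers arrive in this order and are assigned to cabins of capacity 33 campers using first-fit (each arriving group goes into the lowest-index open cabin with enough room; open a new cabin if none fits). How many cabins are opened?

7

  23 → cabin 1 (new)  [load 23/33]
  32 → cabin 2 (new)  [load 32/33]
  12 → cabin 3 (new)  [load 12/33]
  18 → cabin 3  [load 30/33]
  23 → cabin 4 (new)  [load 23/33]
  25 → cabin 5 (new)  [load 25/33]
  26 → cabin 6 (new)  [load 26/33]
  14 → cabin 7 (new)  [load 14/33]
7 cabins opened.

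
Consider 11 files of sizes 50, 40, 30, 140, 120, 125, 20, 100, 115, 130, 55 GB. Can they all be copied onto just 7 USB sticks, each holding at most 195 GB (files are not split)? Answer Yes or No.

A valid assignment using 6 USB sticks:
  USB stick 1: 140 + 55 = 195
  USB stick 2: 130 + 50 = 180
  USB stick 3: 125 + 40 + 30 = 195
  USB stick 4: 120 + 20 = 140
  USB stick 5: 115 = 115
  USB stick 6: 100 = 100
That uses only 6 ≤ 7, so 7 USB sticks are enough.

Yes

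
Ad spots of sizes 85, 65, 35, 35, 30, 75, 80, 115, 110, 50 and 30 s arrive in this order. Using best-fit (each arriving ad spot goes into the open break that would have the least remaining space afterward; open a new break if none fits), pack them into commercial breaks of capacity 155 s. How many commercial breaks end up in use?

5

  85 → break 1 (new)  [load 85/155]
  65 → break 1  [load 150/155]
  35 → break 2 (new)  [load 35/155]
  35 → break 2  [load 70/155]
  30 → break 2  [load 100/155]
  75 → break 3 (new)  [load 75/155]
  80 → break 3  [load 155/155]
  115 → break 4 (new)  [load 115/155]
  110 → break 5 (new)  [load 110/155]
  50 → break 2  [load 150/155]
  30 → break 4  [load 145/155]
5 commercial breaks opened.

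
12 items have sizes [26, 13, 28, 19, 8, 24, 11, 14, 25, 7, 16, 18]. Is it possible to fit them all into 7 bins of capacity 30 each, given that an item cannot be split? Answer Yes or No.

No

Total = 209; ⌈209/30⌉ = 7.
The bound of 7 does not rule out 7, but exhaustive search shows no assignment into 7 bins of capacity 30 exists — the minimum is 8.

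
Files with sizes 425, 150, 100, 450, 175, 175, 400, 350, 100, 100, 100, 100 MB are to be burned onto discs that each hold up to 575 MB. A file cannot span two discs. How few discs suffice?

Total = 450 + 425 + 400 + 350 + 175 + 175 + 150 + 100 + 100 + 100 + 100 + 100 = 2625 MB.
Lower bound: ⌈2625/575⌉ = 5 discs.
A packing using 5 discs:
  disc 1: 450 + 100 = 550
  disc 2: 425 + 150 = 575
  disc 3: 400 + 175 = 575
  disc 4: 350 + 175 = 525
  disc 5: 100 + 100 + 100 + 100 = 400
This matches the lower bound, so 5 is optimal.

5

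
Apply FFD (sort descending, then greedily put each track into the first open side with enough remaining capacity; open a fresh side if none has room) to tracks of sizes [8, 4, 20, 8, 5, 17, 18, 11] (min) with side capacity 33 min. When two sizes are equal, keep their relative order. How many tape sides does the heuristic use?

Sorted descending: 20, 18, 17, 11, 8, 8, 5, 4.
  20 → side 1 (new)  [load 20/33]
  18 → side 2 (new)  [load 18/33]
  17 → side 3 (new)  [load 17/33]
  11 → side 1  [load 31/33]
  8 → side 2  [load 26/33]
  8 → side 3  [load 25/33]
  5 → side 2  [load 31/33]
  4 → side 3  [load 29/33]
3 tape sides opened.

3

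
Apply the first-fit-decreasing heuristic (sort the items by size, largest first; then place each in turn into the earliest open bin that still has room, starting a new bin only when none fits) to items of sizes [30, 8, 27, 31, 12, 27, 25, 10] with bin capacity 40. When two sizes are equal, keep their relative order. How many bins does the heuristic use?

Sorted descending: 31, 30, 27, 27, 25, 12, 10, 8.
  31 → bin 1 (new)  [load 31/40]
  30 → bin 2 (new)  [load 30/40]
  27 → bin 3 (new)  [load 27/40]
  27 → bin 4 (new)  [load 27/40]
  25 → bin 5 (new)  [load 25/40]
  12 → bin 3  [load 39/40]
  10 → bin 2  [load 40/40]
  8 → bin 1  [load 39/40]
5 bins opened.

5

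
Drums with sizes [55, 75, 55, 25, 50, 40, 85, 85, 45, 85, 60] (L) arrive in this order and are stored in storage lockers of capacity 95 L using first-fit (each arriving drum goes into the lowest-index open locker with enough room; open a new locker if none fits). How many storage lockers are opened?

8

  55 → locker 1 (new)  [load 55/95]
  75 → locker 2 (new)  [load 75/95]
  55 → locker 3 (new)  [load 55/95]
  25 → locker 1  [load 80/95]
  50 → locker 4 (new)  [load 50/95]
  40 → locker 3  [load 95/95]
  85 → locker 5 (new)  [load 85/95]
  85 → locker 6 (new)  [load 85/95]
  45 → locker 4  [load 95/95]
  85 → locker 7 (new)  [load 85/95]
  60 → locker 8 (new)  [load 60/95]
8 storage lockers opened.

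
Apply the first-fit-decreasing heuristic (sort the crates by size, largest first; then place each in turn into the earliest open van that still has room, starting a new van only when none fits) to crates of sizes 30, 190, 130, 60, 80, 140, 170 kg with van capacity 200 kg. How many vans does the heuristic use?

5

Sorted descending: 190, 170, 140, 130, 80, 60, 30.
  190 → van 1 (new)  [load 190/200]
  170 → van 2 (new)  [load 170/200]
  140 → van 3 (new)  [load 140/200]
  130 → van 4 (new)  [load 130/200]
  80 → van 5 (new)  [load 80/200]
  60 → van 3  [load 200/200]
  30 → van 2  [load 200/200]
5 vans opened.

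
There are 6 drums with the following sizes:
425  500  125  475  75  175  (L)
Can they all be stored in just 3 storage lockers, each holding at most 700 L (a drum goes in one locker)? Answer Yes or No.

Yes

A valid assignment using 3 storage lockers:
  locker 1: 500 + 175 = 675
  locker 2: 475 + 125 + 75 = 675
  locker 3: 425 = 425
Every load is within 700 L, so 3 storage lockers suffice.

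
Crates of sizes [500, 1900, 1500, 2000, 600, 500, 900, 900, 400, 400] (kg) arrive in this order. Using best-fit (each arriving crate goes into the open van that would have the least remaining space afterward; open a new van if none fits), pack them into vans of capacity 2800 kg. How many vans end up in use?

  500 → van 1 (new)  [load 500/2800]
  1900 → van 1  [load 2400/2800]
  1500 → van 2 (new)  [load 1500/2800]
  2000 → van 3 (new)  [load 2000/2800]
  600 → van 3  [load 2600/2800]
  500 → van 2  [load 2000/2800]
  900 → van 4 (new)  [load 900/2800]
  900 → van 4  [load 1800/2800]
  400 → van 1  [load 2800/2800]
  400 → van 2  [load 2400/2800]
4 vans opened.

4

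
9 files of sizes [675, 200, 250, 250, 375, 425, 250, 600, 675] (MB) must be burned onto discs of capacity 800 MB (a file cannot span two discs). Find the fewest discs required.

5

Total = 675 + 675 + 600 + 425 + 375 + 250 + 250 + 250 + 200 = 3700 MB.
Lower bound: ⌈3700/800⌉ = 5 discs.
A packing using 5 discs:
  disc 1: 675 = 675
  disc 2: 675 = 675
  disc 3: 600 + 200 = 800
  disc 4: 425 + 375 = 800
  disc 5: 250 + 250 + 250 = 750
This matches the lower bound, so 5 is optimal.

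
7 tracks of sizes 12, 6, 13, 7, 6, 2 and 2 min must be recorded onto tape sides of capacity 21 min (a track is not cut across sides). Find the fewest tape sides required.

3

Total = 13 + 12 + 7 + 6 + 6 + 2 + 2 = 48 min.
Lower bound: ⌈48/21⌉ = 3 tape sides.
A packing using 3 tape sides:
  side 1: 13 + 7 = 20
  side 2: 12 + 6 + 2 = 20
  side 3: 6 + 2 = 8
This matches the lower bound, so 3 is optimal.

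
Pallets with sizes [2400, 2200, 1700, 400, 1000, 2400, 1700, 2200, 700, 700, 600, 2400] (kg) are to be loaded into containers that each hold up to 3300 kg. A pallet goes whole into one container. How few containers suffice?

Total = 2400 + 2400 + 2400 + 2200 + 2200 + 1700 + 1700 + 1000 + 700 + 700 + 600 + 400 = 18400 kg.
Lower bound: ⌈18400/3300⌉ = 6 containers.
Also, 7 pallets each exceed 1650 kg, and no two of those can share a container, so at least 7 containers are needed.
A packing using 7 containers:
  container 1: 2400 + 700 = 3100
  container 2: 2400 + 700 = 3100
  container 3: 2400 + 600 = 3000
  container 4: 2200 + 1000 = 3200
  container 5: 2200 + 400 = 2600
  container 6: 1700 = 1700
  container 7: 1700 = 1700
This matches the lower bound, so 7 is optimal.

7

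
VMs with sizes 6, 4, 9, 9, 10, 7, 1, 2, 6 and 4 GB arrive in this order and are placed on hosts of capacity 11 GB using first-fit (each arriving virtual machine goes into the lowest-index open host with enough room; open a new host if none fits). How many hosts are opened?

6

  6 → host 1 (new)  [load 6/11]
  4 → host 1  [load 10/11]
  9 → host 2 (new)  [load 9/11]
  9 → host 3 (new)  [load 9/11]
  10 → host 4 (new)  [load 10/11]
  7 → host 5 (new)  [load 7/11]
  1 → host 1  [load 11/11]
  2 → host 2  [load 11/11]
  6 → host 6 (new)  [load 6/11]
  4 → host 5  [load 11/11]
6 hosts opened.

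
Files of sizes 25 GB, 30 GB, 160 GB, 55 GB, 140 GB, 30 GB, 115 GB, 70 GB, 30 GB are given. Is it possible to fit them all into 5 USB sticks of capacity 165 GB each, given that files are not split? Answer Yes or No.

A valid assignment using 5 USB sticks:
  USB stick 1: 160 = 160
  USB stick 2: 140 + 25 = 165
  USB stick 3: 115 + 30 = 145
  USB stick 4: 70 + 55 + 30 = 155
  USB stick 5: 30 = 30
Every load is within 165 GB, so 5 USB sticks suffice.

Yes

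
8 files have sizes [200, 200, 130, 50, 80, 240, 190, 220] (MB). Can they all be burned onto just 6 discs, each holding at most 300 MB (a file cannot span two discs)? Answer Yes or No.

A valid assignment using 6 discs:
  disc 1: 240 + 50 = 290
  disc 2: 220 + 80 = 300
  disc 3: 200 = 200
  disc 4: 200 = 200
  disc 5: 190 = 190
  disc 6: 130 = 130
Every load is within 300 MB, so 6 discs suffice.

Yes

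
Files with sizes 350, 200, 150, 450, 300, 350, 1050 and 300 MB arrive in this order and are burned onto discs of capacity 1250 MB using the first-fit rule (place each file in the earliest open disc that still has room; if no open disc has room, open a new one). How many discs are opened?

3

  350 → disc 1 (new)  [load 350/1250]
  200 → disc 1  [load 550/1250]
  150 → disc 1  [load 700/1250]
  450 → disc 1  [load 1150/1250]
  300 → disc 2 (new)  [load 300/1250]
  350 → disc 2  [load 650/1250]
  1050 → disc 3 (new)  [load 1050/1250]
  300 → disc 2  [load 950/1250]
3 discs opened.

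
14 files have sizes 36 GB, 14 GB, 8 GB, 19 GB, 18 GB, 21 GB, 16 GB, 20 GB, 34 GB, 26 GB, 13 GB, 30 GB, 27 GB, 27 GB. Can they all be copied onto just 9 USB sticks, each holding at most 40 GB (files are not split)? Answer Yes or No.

Yes

A valid assignment using 9 USB sticks:
  USB stick 1: 36 = 36
  USB stick 2: 34 = 34
  USB stick 3: 30 + 8 = 38
  USB stick 4: 27 + 13 = 40
  USB stick 5: 27 = 27
  USB stick 6: 26 + 14 = 40
  USB stick 7: 21 + 19 = 40
  USB stick 8: 20 + 18 = 38
  USB stick 9: 16 = 16
Every load is within 40 GB, so 9 USB sticks suffice.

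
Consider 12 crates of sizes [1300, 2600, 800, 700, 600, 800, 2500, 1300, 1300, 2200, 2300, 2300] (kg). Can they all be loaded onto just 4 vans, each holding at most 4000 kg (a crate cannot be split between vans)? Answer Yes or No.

No

Total = 18700 kg; ⌈18700/4000⌉ = 5.
At least 5 vans are required, but only 4 are allowed.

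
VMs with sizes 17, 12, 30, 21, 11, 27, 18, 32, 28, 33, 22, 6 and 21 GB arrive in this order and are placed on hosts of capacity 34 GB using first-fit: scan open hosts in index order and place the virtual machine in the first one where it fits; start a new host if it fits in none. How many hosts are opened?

10

  17 → host 1 (new)  [load 17/34]
  12 → host 1  [load 29/34]
  30 → host 2 (new)  [load 30/34]
  21 → host 3 (new)  [load 21/34]
  11 → host 3  [load 32/34]
  27 → host 4 (new)  [load 27/34]
  18 → host 5 (new)  [load 18/34]
  32 → host 6 (new)  [load 32/34]
  28 → host 7 (new)  [load 28/34]
  33 → host 8 (new)  [load 33/34]
  22 → host 9 (new)  [load 22/34]
  6 → host 4  [load 33/34]
  21 → host 10 (new)  [load 21/34]
10 hosts opened.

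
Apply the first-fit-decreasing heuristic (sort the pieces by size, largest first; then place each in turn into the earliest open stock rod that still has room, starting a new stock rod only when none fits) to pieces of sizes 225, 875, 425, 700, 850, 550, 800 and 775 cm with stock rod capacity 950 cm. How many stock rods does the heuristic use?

7

Sorted descending: 875, 850, 800, 775, 700, 550, 425, 225.
  875 → stock rod 1 (new)  [load 875/950]
  850 → stock rod 2 (new)  [load 850/950]
  800 → stock rod 3 (new)  [load 800/950]
  775 → stock rod 4 (new)  [load 775/950]
  700 → stock rod 5 (new)  [load 700/950]
  550 → stock rod 6 (new)  [load 550/950]
  425 → stock rod 7 (new)  [load 425/950]
  225 → stock rod 5  [load 925/950]
7 stock rods opened.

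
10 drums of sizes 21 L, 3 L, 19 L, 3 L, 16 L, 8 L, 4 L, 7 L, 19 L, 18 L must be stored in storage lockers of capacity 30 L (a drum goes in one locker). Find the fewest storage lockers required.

Total = 21 + 19 + 19 + 18 + 16 + 8 + 7 + 4 + 3 + 3 = 118 L.
Lower bound: ⌈118/30⌉ = 4 storage lockers.
Also, 5 drums each exceed 15 L, and no two of those can share a locker, so at least 5 storage lockers are needed.
A packing using 5 storage lockers:
  locker 1: 21 + 8 = 29
  locker 2: 19 + 7 + 4 = 30
  locker 3: 19 + 3 + 3 = 25
  locker 4: 18 = 18
  locker 5: 16 = 16
This matches the lower bound, so 5 is optimal.

5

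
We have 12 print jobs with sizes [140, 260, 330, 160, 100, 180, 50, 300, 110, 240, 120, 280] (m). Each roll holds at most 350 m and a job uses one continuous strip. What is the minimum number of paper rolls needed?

8

Total = 330 + 300 + 280 + 260 + 240 + 180 + 160 + 140 + 120 + 110 + 100 + 50 = 2270 m.
Lower bound: ⌈2270/350⌉ = 7 paper rolls.
A packing using 8 paper rolls:
  roll 1: 330 = 330
  roll 2: 300 + 50 = 350
  roll 3: 280 = 280
  roll 4: 260 = 260
  roll 5: 240 + 110 = 350
  roll 6: 180 + 160 = 340
  roll 7: 140 + 120 = 260
  roll 8: 100 = 100
No arrangement into 7 paper rolls stays within capacity, so 8 is optimal.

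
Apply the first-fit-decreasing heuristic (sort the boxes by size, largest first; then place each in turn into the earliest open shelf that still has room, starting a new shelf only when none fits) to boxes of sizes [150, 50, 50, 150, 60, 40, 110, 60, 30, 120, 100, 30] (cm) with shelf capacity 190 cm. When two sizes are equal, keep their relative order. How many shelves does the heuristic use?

6

Sorted descending: 150, 150, 120, 110, 100, 60, 60, 50, 50, 40, 30, 30.
  150 → shelf 1 (new)  [load 150/190]
  150 → shelf 2 (new)  [load 150/190]
  120 → shelf 3 (new)  [load 120/190]
  110 → shelf 4 (new)  [load 110/190]
  100 → shelf 5 (new)  [load 100/190]
  60 → shelf 3  [load 180/190]
  60 → shelf 4  [load 170/190]
  50 → shelf 5  [load 150/190]
  50 → shelf 6 (new)  [load 50/190]
  40 → shelf 1  [load 190/190]
  30 → shelf 2  [load 180/190]
  30 → shelf 5  [load 180/190]
6 shelves opened.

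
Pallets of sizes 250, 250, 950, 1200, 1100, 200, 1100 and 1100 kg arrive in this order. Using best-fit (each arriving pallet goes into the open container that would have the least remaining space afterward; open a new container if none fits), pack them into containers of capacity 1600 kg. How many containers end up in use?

5

  250 → container 1 (new)  [load 250/1600]
  250 → container 1  [load 500/1600]
  950 → container 1  [load 1450/1600]
  1200 → container 2 (new)  [load 1200/1600]
  1100 → container 3 (new)  [load 1100/1600]
  200 → container 2  [load 1400/1600]
  1100 → container 4 (new)  [load 1100/1600]
  1100 → container 5 (new)  [load 1100/1600]
5 containers opened.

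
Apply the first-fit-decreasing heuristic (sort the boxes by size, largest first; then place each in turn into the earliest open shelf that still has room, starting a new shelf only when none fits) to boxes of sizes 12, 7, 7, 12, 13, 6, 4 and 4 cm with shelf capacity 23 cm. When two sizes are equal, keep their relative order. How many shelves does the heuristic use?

Sorted descending: 13, 12, 12, 7, 7, 6, 4, 4.
  13 → shelf 1 (new)  [load 13/23]
  12 → shelf 2 (new)  [load 12/23]
  12 → shelf 3 (new)  [load 12/23]
  7 → shelf 1  [load 20/23]
  7 → shelf 2  [load 19/23]
  6 → shelf 3  [load 18/23]
  4 → shelf 2  [load 23/23]
  4 → shelf 3  [load 22/23]
3 shelves opened.

3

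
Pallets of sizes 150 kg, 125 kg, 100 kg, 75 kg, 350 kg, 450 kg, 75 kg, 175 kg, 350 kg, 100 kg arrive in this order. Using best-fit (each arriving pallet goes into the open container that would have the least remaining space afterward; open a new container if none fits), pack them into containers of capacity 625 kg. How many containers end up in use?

4

  150 → container 1 (new)  [load 150/625]
  125 → container 1  [load 275/625]
  100 → container 1  [load 375/625]
  75 → container 1  [load 450/625]
  350 → container 2 (new)  [load 350/625]
  450 → container 3 (new)  [load 450/625]
  75 → container 1  [load 525/625]
  175 → container 3  [load 625/625]
  350 → container 4 (new)  [load 350/625]
  100 → container 1  [load 625/625]
4 containers opened.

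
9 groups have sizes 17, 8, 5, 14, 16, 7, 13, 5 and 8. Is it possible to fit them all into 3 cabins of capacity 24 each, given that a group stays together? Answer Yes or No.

Total = 93; ⌈93/24⌉ = 4.
At least 4 cabins are required, but only 3 are allowed.

No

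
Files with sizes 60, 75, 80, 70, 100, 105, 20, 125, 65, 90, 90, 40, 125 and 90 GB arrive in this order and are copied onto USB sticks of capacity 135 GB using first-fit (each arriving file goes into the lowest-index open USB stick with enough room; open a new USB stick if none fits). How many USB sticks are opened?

10

  60 → USB stick 1 (new)  [load 60/135]
  75 → USB stick 1  [load 135/135]
  80 → USB stick 2 (new)  [load 80/135]
  70 → USB stick 3 (new)  [load 70/135]
  100 → USB stick 4 (new)  [load 100/135]
  105 → USB stick 5 (new)  [load 105/135]
  20 → USB stick 2  [load 100/135]
  125 → USB stick 6 (new)  [load 125/135]
  65 → USB stick 3  [load 135/135]
  90 → USB stick 7 (new)  [load 90/135]
  90 → USB stick 8 (new)  [load 90/135]
  40 → USB stick 7  [load 130/135]
  125 → USB stick 9 (new)  [load 125/135]
  90 → USB stick 10 (new)  [load 90/135]
10 USB sticks opened.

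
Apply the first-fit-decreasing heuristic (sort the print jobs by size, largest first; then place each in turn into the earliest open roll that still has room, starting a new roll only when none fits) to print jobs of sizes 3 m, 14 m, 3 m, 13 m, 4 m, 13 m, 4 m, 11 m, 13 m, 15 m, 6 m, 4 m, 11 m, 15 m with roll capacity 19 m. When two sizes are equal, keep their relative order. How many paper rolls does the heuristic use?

Sorted descending: 15, 15, 14, 13, 13, 13, 11, 11, 6, 4, 4, 4, 3, 3.
  15 → roll 1 (new)  [load 15/19]
  15 → roll 2 (new)  [load 15/19]
  14 → roll 3 (new)  [load 14/19]
  13 → roll 4 (new)  [load 13/19]
  13 → roll 5 (new)  [load 13/19]
  13 → roll 6 (new)  [load 13/19]
  11 → roll 7 (new)  [load 11/19]
  11 → roll 8 (new)  [load 11/19]
  6 → roll 4  [load 19/19]
  4 → roll 1  [load 19/19]
  4 → roll 2  [load 19/19]
  4 → roll 3  [load 18/19]
  3 → roll 5  [load 16/19]
  3 → roll 5  [load 19/19]
8 paper rolls opened.

8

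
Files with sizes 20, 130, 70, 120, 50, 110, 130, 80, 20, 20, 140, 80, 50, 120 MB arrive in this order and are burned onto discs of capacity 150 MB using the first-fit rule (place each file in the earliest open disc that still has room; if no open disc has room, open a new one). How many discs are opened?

9

  20 → disc 1 (new)  [load 20/150]
  130 → disc 1  [load 150/150]
  70 → disc 2 (new)  [load 70/150]
  120 → disc 3 (new)  [load 120/150]
  50 → disc 2  [load 120/150]
  110 → disc 4 (new)  [load 110/150]
  130 → disc 5 (new)  [load 130/150]
  80 → disc 6 (new)  [load 80/150]
  20 → disc 2  [load 140/150]
  20 → disc 3  [load 140/150]
  140 → disc 7 (new)  [load 140/150]
  80 → disc 8 (new)  [load 80/150]
  50 → disc 6  [load 130/150]
  120 → disc 9 (new)  [load 120/150]
9 discs opened.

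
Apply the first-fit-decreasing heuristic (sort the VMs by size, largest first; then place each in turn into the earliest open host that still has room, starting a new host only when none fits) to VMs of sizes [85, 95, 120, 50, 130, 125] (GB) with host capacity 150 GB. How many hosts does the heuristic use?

Sorted descending: 130, 125, 120, 95, 85, 50.
  130 → host 1 (new)  [load 130/150]
  125 → host 2 (new)  [load 125/150]
  120 → host 3 (new)  [load 120/150]
  95 → host 4 (new)  [load 95/150]
  85 → host 5 (new)  [load 85/150]
  50 → host 4  [load 145/150]
5 hosts opened.

5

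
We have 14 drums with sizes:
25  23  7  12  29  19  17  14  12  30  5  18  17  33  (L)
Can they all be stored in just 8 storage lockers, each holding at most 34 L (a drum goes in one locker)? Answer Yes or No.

Total = 261 L; ⌈261/34⌉ = 8.
The bound of 8 does not rule out 8, but exhaustive search shows no assignment into 8 storage lockers of capacity 34 L exists — the minimum is 9.

No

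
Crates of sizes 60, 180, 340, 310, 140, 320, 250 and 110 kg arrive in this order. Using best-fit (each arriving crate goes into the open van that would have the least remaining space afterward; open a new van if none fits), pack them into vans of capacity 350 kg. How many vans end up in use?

  60 → van 1 (new)  [load 60/350]
  180 → van 1  [load 240/350]
  340 → van 2 (new)  [load 340/350]
  310 → van 3 (new)  [load 310/350]
  140 → van 4 (new)  [load 140/350]
  320 → van 5 (new)  [load 320/350]
  250 → van 6 (new)  [load 250/350]
  110 → van 1  [load 350/350]
6 vans opened.

6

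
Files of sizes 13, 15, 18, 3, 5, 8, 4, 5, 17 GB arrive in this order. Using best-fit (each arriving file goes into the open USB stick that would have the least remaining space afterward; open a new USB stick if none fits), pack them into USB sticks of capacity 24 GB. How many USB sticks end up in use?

  13 → USB stick 1 (new)  [load 13/24]
  15 → USB stick 2 (new)  [load 15/24]
  18 → USB stick 3 (new)  [load 18/24]
  3 → USB stick 3  [load 21/24]
  5 → USB stick 2  [load 20/24]
  8 → USB stick 1  [load 21/24]
  4 → USB stick 2  [load 24/24]
  5 → USB stick 4 (new)  [load 5/24]
  17 → USB stick 4  [load 22/24]
4 USB sticks opened.

4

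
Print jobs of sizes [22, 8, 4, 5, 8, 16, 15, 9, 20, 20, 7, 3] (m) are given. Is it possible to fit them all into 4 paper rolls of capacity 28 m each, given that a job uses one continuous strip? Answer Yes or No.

No

Total = 137 m; ⌈137/28⌉ = 5.
At least 5 paper rolls are required, but only 4 are allowed.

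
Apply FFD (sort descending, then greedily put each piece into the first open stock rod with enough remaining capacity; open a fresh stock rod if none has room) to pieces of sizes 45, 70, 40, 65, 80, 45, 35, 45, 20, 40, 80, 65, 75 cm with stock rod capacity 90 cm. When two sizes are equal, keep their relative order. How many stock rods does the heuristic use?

Sorted descending: 80, 80, 75, 70, 65, 65, 45, 45, 45, 40, 40, 35, 20.
  80 → stock rod 1 (new)  [load 80/90]
  80 → stock rod 2 (new)  [load 80/90]
  75 → stock rod 3 (new)  [load 75/90]
  70 → stock rod 4 (new)  [load 70/90]
  65 → stock rod 5 (new)  [load 65/90]
  65 → stock rod 6 (new)  [load 65/90]
  45 → stock rod 7 (new)  [load 45/90]
  45 → stock rod 7  [load 90/90]
  45 → stock rod 8 (new)  [load 45/90]
  40 → stock rod 8  [load 85/90]
  40 → stock rod 9 (new)  [load 40/90]
  35 → stock rod 9  [load 75/90]
  20 → stock rod 4  [load 90/90]
9 stock rods opened.

9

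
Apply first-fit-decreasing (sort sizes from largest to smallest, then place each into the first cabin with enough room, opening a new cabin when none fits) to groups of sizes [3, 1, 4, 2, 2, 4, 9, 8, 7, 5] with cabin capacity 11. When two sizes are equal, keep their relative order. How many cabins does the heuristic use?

Sorted descending: 9, 8, 7, 5, 4, 4, 3, 2, 2, 1.
  9 → cabin 1 (new)  [load 9/11]
  8 → cabin 2 (new)  [load 8/11]
  7 → cabin 3 (new)  [load 7/11]
  5 → cabin 4 (new)  [load 5/11]
  4 → cabin 3  [load 11/11]
  4 → cabin 4  [load 9/11]
  3 → cabin 2  [load 11/11]
  2 → cabin 1  [load 11/11]
  2 → cabin 4  [load 11/11]
  1 → cabin 5 (new)  [load 1/11]
5 cabins opened.

5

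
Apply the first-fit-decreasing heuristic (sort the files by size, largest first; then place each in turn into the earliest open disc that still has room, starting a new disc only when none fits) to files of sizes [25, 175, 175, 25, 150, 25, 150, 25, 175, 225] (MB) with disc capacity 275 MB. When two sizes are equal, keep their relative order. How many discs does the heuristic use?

6

Sorted descending: 225, 175, 175, 175, 150, 150, 25, 25, 25, 25.
  225 → disc 1 (new)  [load 225/275]
  175 → disc 2 (new)  [load 175/275]
  175 → disc 3 (new)  [load 175/275]
  175 → disc 4 (new)  [load 175/275]
  150 → disc 5 (new)  [load 150/275]
  150 → disc 6 (new)  [load 150/275]
  25 → disc 1  [load 250/275]
  25 → disc 1  [load 275/275]
  25 → disc 2  [load 200/275]
  25 → disc 2  [load 225/275]
6 discs opened.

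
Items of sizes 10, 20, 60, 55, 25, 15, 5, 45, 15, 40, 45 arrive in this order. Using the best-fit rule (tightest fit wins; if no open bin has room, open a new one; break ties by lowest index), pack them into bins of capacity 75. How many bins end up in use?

6

  10 → bin 1 (new)  [load 10/75]
  20 → bin 1  [load 30/75]
  60 → bin 2 (new)  [load 60/75]
  55 → bin 3 (new)  [load 55/75]
  25 → bin 1  [load 55/75]
  15 → bin 2  [load 75/75]
  5 → bin 1  [load 60/75]
  45 → bin 4 (new)  [load 45/75]
  15 → bin 1  [load 75/75]
  40 → bin 5 (new)  [load 40/75]
  45 → bin 6 (new)  [load 45/75]
6 bins opened.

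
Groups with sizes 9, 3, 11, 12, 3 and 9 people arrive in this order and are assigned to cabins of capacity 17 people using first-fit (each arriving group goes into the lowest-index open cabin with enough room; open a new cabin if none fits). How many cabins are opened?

  9 → cabin 1 (new)  [load 9/17]
  3 → cabin 1  [load 12/17]
  11 → cabin 2 (new)  [load 11/17]
  12 → cabin 3 (new)  [load 12/17]
  3 → cabin 1  [load 15/17]
  9 → cabin 4 (new)  [load 9/17]
4 cabins opened.

4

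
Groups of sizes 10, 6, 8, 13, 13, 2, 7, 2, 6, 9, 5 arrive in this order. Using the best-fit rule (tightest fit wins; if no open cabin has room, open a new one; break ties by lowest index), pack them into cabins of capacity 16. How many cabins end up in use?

6

  10 → cabin 1 (new)  [load 10/16]
  6 → cabin 1  [load 16/16]
  8 → cabin 2 (new)  [load 8/16]
  13 → cabin 3 (new)  [load 13/16]
  13 → cabin 4 (new)  [load 13/16]
  2 → cabin 3  [load 15/16]
  7 → cabin 2  [load 15/16]
  2 → cabin 4  [load 15/16]
  6 → cabin 5 (new)  [load 6/16]
  9 → cabin 5  [load 15/16]
  5 → cabin 6 (new)  [load 5/16]
6 cabins opened.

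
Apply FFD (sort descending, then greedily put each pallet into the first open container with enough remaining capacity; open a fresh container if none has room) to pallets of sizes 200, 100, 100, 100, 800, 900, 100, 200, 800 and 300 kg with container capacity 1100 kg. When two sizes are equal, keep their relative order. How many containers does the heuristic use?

Sorted descending: 900, 800, 800, 300, 200, 200, 100, 100, 100, 100.
  900 → container 1 (new)  [load 900/1100]
  800 → container 2 (new)  [load 800/1100]
  800 → container 3 (new)  [load 800/1100]
  300 → container 2  [load 1100/1100]
  200 → container 1  [load 1100/1100]
  200 → container 3  [load 1000/1100]
  100 → container 3  [load 1100/1100]
  100 → container 4 (new)  [load 100/1100]
  100 → container 4  [load 200/1100]
  100 → container 4  [load 300/1100]
4 containers opened.

4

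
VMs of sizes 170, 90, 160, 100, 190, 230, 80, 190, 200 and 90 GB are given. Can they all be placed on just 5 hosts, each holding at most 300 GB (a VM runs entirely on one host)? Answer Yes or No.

No

Total = 1500 GB; ⌈1500/300⌉ = 5.
6 VMs each exceed half the capacity and cannot share a host, forcing at least 6 hosts.
At least 6 hosts are required, but only 5 are allowed.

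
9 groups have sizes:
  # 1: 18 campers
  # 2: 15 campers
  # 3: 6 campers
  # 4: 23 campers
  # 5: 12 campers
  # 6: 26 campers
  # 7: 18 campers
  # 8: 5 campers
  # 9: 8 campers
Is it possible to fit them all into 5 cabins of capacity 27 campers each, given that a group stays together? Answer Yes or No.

Total = 131 campers; ⌈131/27⌉ = 5.
The bound of 5 does not rule out 5, but exhaustive search shows no assignment into 5 cabins of capacity 27 campers exists — the minimum is 6.

No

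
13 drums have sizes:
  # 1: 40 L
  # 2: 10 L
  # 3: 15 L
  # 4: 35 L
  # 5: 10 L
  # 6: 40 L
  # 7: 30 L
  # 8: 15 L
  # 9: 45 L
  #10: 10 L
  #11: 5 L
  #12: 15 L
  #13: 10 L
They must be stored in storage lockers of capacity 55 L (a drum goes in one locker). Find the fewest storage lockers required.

Total = 45 + 40 + 40 + 35 + 30 + 15 + 15 + 15 + 10 + 10 + 10 + 10 + 5 = 280 L.
Lower bound: ⌈280/55⌉ = 6 storage lockers.
A packing using 6 storage lockers:
  locker 1: 45 + 10 = 55
  locker 2: 40 + 15 = 55
  locker 3: 40 + 15 = 55
  locker 4: 35 + 15 + 5 = 55
  locker 5: 30 + 10 + 10 = 50
  locker 6: 10 = 10
This matches the lower bound, so 6 is optimal.

6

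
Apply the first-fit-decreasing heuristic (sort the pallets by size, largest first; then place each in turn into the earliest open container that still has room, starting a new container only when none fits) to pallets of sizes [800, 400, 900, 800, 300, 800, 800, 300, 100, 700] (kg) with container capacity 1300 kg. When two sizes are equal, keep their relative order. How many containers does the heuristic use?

6

Sorted descending: 900, 800, 800, 800, 800, 700, 400, 300, 300, 100.
  900 → container 1 (new)  [load 900/1300]
  800 → container 2 (new)  [load 800/1300]
  800 → container 3 (new)  [load 800/1300]
  800 → container 4 (new)  [load 800/1300]
  800 → container 5 (new)  [load 800/1300]
  700 → container 6 (new)  [load 700/1300]
  400 → container 1  [load 1300/1300]
  300 → container 2  [load 1100/1300]
  300 → container 3  [load 1100/1300]
  100 → container 2  [load 1200/1300]
6 containers opened.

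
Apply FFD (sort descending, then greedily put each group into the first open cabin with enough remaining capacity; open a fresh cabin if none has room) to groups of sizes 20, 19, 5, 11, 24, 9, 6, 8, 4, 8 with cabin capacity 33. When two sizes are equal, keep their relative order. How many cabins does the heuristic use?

Sorted descending: 24, 20, 19, 11, 9, 8, 8, 6, 5, 4.
  24 → cabin 1 (new)  [load 24/33]
  20 → cabin 2 (new)  [load 20/33]
  19 → cabin 3 (new)  [load 19/33]
  11 → cabin 2  [load 31/33]
  9 → cabin 1  [load 33/33]
  8 → cabin 3  [load 27/33]
  8 → cabin 4 (new)  [load 8/33]
  6 → cabin 3  [load 33/33]
  5 → cabin 4  [load 13/33]
  4 → cabin 4  [load 17/33]
4 cabins opened.

4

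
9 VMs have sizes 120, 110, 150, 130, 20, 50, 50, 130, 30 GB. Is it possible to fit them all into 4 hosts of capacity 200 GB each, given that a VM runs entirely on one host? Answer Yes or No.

Total = 790 GB; ⌈790/200⌉ = 4.
5 VMs each exceed half the capacity and cannot share a host, forcing at least 5 hosts.
At least 5 hosts are required, but only 4 are allowed.

No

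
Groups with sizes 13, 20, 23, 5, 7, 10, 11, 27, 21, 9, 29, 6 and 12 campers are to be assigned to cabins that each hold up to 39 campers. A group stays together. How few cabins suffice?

Total = 29 + 27 + 23 + 21 + 20 + 13 + 12 + 11 + 10 + 9 + 7 + 6 + 5 = 193 campers.
Lower bound: ⌈193/39⌉ = 5 cabins.
A packing using 5 cabins:
  cabin 1: 29 + 10 = 39
  cabin 2: 27 + 12 = 39
  cabin 3: 23 + 9 + 7 = 39
  cabin 4: 21 + 13 + 5 = 39
  cabin 5: 20 + 11 + 6 = 37
This matches the lower bound, so 5 is optimal.

5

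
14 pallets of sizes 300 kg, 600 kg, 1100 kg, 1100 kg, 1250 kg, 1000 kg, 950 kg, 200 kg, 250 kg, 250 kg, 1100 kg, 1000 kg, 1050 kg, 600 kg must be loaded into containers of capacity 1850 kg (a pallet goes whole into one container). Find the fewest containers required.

Total = 1250 + 1100 + 1100 + 1100 + 1050 + 1000 + 1000 + 950 + 600 + 600 + 300 + 250 + 250 + 200 = 10750 kg.
Lower bound: ⌈10750/1850⌉ = 6 containers.
Also, 8 pallets each exceed 925 kg, and no two of those can share a container, so at least 8 containers are needed.
A packing using 8 containers:
  container 1: 1250 + 600 = 1850
  container 2: 1100 + 600 = 1700
  container 3: 1100 + 300 + 250 + 200 = 1850
  container 4: 1100 + 250 = 1350
  container 5: 1050 = 1050
  container 6: 1000 = 1000
  container 7: 1000 = 1000
  container 8: 950 = 950
This matches the lower bound, so 8 is optimal.

8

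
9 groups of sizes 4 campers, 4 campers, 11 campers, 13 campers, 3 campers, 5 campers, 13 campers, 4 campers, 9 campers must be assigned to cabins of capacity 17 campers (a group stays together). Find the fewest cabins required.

4

Total = 13 + 13 + 11 + 9 + 5 + 4 + 4 + 4 + 3 = 66 campers.
Lower bound: ⌈66/17⌉ = 4 cabins.
A packing using 4 cabins:
  cabin 1: 13 + 4 = 17
  cabin 2: 13 + 4 = 17
  cabin 3: 11 + 5 = 16
  cabin 4: 9 + 4 + 3 = 16
This matches the lower bound, so 4 is optimal.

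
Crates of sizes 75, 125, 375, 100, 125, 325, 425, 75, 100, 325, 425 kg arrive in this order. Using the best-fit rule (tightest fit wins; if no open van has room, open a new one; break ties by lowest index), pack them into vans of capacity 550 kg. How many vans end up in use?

6

  75 → van 1 (new)  [load 75/550]
  125 → van 1  [load 200/550]
  375 → van 2 (new)  [load 375/550]
  100 → van 2  [load 475/550]
  125 → van 1  [load 325/550]
  325 → van 3 (new)  [load 325/550]
  425 → van 4 (new)  [load 425/550]
  75 → van 2  [load 550/550]
  100 → van 4  [load 525/550]
  325 → van 5 (new)  [load 325/550]
  425 → van 6 (new)  [load 425/550]
6 vans opened.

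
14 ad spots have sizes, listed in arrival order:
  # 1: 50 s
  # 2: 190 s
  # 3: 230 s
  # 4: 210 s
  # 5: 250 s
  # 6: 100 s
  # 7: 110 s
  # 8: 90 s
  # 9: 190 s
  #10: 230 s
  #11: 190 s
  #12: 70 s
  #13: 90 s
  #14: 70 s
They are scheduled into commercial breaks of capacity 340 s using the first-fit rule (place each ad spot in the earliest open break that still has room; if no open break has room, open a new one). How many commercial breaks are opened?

7

  50 → break 1 (new)  [load 50/340]
  190 → break 1  [load 240/340]
  230 → break 2 (new)  [load 230/340]
  210 → break 3 (new)  [load 210/340]
  250 → break 4 (new)  [load 250/340]
  100 → break 1  [load 340/340]
  110 → break 2  [load 340/340]
  90 → break 3  [load 300/340]
  190 → break 5 (new)  [load 190/340]
  230 → break 6 (new)  [load 230/340]
  190 → break 7 (new)  [load 190/340]
  70 → break 4  [load 320/340]
  90 → break 5  [load 280/340]
  70 → break 6  [load 300/340]
7 commercial breaks opened.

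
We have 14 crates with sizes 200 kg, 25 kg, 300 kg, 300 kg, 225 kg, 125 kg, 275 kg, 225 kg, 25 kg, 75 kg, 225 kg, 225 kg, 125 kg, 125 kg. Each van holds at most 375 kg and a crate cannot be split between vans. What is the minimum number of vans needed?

Total = 300 + 300 + 275 + 225 + 225 + 225 + 225 + 200 + 125 + 125 + 125 + 75 + 25 + 25 = 2475 kg.
Lower bound: ⌈2475/375⌉ = 7 vans.
Also, 8 crates each exceed 375/2 kg, and no two of those can share a van, so at least 8 vans are needed.
A packing using 8 vans:
  van 1: 300 + 75 = 375
  van 2: 300 + 25 + 25 = 350
  van 3: 275 = 275
  van 4: 225 + 125 = 350
  van 5: 225 + 125 = 350
  van 6: 225 + 125 = 350
  van 7: 225 = 225
  van 8: 200 = 200
This matches the lower bound, so 8 is optimal.

8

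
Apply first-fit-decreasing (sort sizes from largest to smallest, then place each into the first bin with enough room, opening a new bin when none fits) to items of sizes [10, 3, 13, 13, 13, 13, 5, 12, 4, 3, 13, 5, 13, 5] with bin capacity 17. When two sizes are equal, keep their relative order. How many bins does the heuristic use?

9

Sorted descending: 13, 13, 13, 13, 13, 13, 12, 10, 5, 5, 5, 4, 3, 3.
  13 → bin 1 (new)  [load 13/17]
  13 → bin 2 (new)  [load 13/17]
  13 → bin 3 (new)  [load 13/17]
  13 → bin 4 (new)  [load 13/17]
  13 → bin 5 (new)  [load 13/17]
  13 → bin 6 (new)  [load 13/17]
  12 → bin 7 (new)  [load 12/17]
  10 → bin 8 (new)  [load 10/17]
  5 → bin 7  [load 17/17]
  5 → bin 8  [load 15/17]
  5 → bin 9 (new)  [load 5/17]
  4 → bin 1  [load 17/17]
  3 → bin 2  [load 16/17]
  3 → bin 3  [load 16/17]
9 bins opened.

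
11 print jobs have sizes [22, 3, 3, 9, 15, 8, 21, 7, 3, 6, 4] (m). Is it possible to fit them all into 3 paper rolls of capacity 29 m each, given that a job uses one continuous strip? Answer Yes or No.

No

Total = 101 m; ⌈101/29⌉ = 4.
At least 4 paper rolls are required, but only 3 are allowed.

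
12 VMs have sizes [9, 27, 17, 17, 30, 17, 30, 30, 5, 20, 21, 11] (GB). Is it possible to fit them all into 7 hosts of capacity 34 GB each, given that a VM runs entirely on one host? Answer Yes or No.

No

Total = 234 GB; ⌈234/34⌉ = 7.
The bound of 7 does not rule out 7, but exhaustive search shows no assignment into 7 hosts of capacity 34 GB exists — the minimum is 8.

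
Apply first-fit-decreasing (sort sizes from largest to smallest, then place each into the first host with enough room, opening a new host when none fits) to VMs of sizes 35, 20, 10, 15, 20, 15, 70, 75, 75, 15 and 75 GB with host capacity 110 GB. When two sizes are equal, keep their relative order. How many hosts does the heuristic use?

Sorted descending: 75, 75, 75, 70, 35, 20, 20, 15, 15, 15, 10.
  75 → host 1 (new)  [load 75/110]
  75 → host 2 (new)  [load 75/110]
  75 → host 3 (new)  [load 75/110]
  70 → host 4 (new)  [load 70/110]
  35 → host 1  [load 110/110]
  20 → host 2  [load 95/110]
  20 → host 3  [load 95/110]
  15 → host 2  [load 110/110]
  15 → host 3  [load 110/110]
  15 → host 4  [load 85/110]
  10 → host 4  [load 95/110]
4 hosts opened.

4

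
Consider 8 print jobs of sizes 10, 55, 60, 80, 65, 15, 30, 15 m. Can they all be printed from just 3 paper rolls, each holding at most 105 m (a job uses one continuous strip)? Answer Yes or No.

No

Total = 330 m; ⌈330/105⌉ = 4.
At least 4 paper rolls are required, but only 3 are allowed.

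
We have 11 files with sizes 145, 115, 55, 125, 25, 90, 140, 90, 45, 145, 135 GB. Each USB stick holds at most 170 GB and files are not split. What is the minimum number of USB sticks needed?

Total = 145 + 145 + 140 + 135 + 125 + 115 + 90 + 90 + 55 + 45 + 25 = 1110 GB.
Lower bound: ⌈1110/170⌉ = 7 USB sticks.
Also, 8 files each exceed 85 GB, and no two of those can share a USB stick, so at least 8 USB sticks are needed.
A packing using 8 USB sticks:
  USB stick 1: 145 + 25 = 170
  USB stick 2: 145 = 145
  USB stick 3: 140 = 140
  USB stick 4: 135 = 135
  USB stick 5: 125 + 45 = 170
  USB stick 6: 115 + 55 = 170
  USB stick 7: 90 = 90
  USB stick 8: 90 = 90
This matches the lower bound, so 8 is optimal.

8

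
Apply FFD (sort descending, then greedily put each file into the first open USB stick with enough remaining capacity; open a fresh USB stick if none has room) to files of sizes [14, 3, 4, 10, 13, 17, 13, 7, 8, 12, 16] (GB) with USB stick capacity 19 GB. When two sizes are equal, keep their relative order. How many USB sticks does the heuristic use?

7

Sorted descending: 17, 16, 14, 13, 13, 12, 10, 8, 7, 4, 3.
  17 → USB stick 1 (new)  [load 17/19]
  16 → USB stick 2 (new)  [load 16/19]
  14 → USB stick 3 (new)  [load 14/19]
  13 → USB stick 4 (new)  [load 13/19]
  13 → USB stick 5 (new)  [load 13/19]
  12 → USB stick 6 (new)  [load 12/19]
  10 → USB stick 7 (new)  [load 10/19]
  8 → USB stick 7  [load 18/19]
  7 → USB stick 6  [load 19/19]
  4 → USB stick 3  [load 18/19]
  3 → USB stick 2  [load 19/19]
7 USB sticks opened.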